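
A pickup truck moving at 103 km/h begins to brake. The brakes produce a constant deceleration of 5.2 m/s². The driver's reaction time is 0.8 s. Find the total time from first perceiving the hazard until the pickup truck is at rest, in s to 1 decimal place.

103 km/h ÷ 3.6 = 28.6111 m/s.
Braking time = v/a = 28.6111 / 5.200 = 5.502 s.
Total = 0.8 + 5.502 = 6.302 s.

Total time ≈ 6.3 s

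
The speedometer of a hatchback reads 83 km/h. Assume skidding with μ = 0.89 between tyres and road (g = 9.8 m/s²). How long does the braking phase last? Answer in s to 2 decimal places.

Braking time ≈ 2.64 s

83 km/h ÷ 3.6 = 23.0556 m/s.
a = μg = 0.89 × 9.8 = 8.722 m/s².
Braking time = v/a = 23.0556 / 8.722 = 2.643 s.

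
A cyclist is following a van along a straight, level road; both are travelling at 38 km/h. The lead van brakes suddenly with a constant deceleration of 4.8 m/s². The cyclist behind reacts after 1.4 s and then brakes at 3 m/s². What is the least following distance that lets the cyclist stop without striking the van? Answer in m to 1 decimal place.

38 km/h ÷ 3.6 = 10.5556 m/s.
Leader travels v²/(2a_L) = 111.421 / 9.600 = 11.606 m before stopping.
Follower covers v·t_r = 10.5556 × 1.4 = 14.778 m while reacting, then v²/(2a_F) = 111.421 / 6.000 = 18.570 m while braking, for a total of 14.778 + 18.570 = 33.348 m.
Since a_F ≤ a_L and the follower starts braking later, the follower is never slower than the leader, so the closest approach is when both have stopped.
Minimum gap = 33.348 − 11.606 = 21.742 m.

Minimum gap ≈ 21.7 m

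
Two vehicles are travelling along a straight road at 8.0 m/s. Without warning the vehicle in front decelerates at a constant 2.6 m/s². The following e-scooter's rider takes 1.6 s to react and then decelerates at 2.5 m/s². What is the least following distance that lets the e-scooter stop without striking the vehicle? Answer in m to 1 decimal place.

Leader travels v²/(2a_L) = 64.000 / 5.200 = 12.308 m before stopping.
Follower covers v·t_r = 8.0000 × 1.6 = 12.800 m while reacting, then v²/(2a_F) = 64.000 / 5.000 = 12.800 m while braking, for a total of 12.800 + 12.800 = 25.600 m.
Since a_F ≤ a_L and the follower starts braking later, the follower is never slower than the leader, so the closest approach is when both have stopped.
Minimum gap = 25.600 − 12.308 = 13.292 m.

Minimum gap ≈ 13.3 m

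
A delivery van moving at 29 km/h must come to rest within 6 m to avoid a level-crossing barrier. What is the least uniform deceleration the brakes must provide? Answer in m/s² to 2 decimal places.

Required deceleration ≈ 5.41 m/s²

29 km/h ÷ 3.6 = 8.0556 m/s.
v² = 2a·d ⇒ a = v²/(2d) = 8.0556² / (2 × 6.000) = 64.893 / 12.000 = 5.4078 m/s².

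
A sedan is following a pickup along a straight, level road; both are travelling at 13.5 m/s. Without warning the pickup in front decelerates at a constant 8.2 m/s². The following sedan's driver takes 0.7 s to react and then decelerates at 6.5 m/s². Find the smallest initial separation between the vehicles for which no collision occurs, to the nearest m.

Leader travels v²/(2a_L) = 182.250 / 16.400 = 11.113 m before stopping.
Follower covers v·t_r = 13.5000 × 0.7 = 9.450 m while reacting, then v²/(2a_F) = 182.250 / 13.000 = 14.019 m while braking, for a total of 9.450 + 14.019 = 23.469 m.
Since a_F ≤ a_L and the follower starts braking later, the follower is never slower than the leader, so the closest approach is when both have stopped.
Minimum gap = 23.469 − 11.113 = 12.356 m.

Minimum gap ≈ 12 m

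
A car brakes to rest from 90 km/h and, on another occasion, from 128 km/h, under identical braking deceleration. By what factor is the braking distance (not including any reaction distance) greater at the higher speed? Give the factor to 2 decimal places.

Braking distance d = v²/(2a), so with a fixed, d ∝ v².
Factor = (128/90)² = 1.4222² = 2.0227.

Factor ≈ 2.02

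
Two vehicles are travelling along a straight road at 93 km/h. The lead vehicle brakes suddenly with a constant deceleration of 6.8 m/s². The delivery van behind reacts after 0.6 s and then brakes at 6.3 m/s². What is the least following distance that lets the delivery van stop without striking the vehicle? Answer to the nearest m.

93 km/h ÷ 3.6 = 25.8333 m/s.
Leader travels v²/(2a_L) = 667.359 / 13.600 = 49.071 m before stopping.
Follower covers v·t_r = 25.8333 × 0.6 = 15.500 m while reacting, then v²/(2a_F) = 667.359 / 12.600 = 52.965 m while braking, for a total of 15.500 + 52.965 = 68.465 m.
Since a_F ≤ a_L and the follower starts braking later, the follower is never slower than the leader, so the closest approach is when both have stopped.
Minimum gap = 68.465 − 49.071 = 19.394 m.

Minimum gap ≈ 19 m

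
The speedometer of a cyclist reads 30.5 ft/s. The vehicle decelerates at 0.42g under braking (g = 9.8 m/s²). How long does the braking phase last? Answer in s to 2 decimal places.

30.5 ft/s × 0.3048 = 9.2964 m/s.
a = 0.42 × 9.8 = 4.116 m/s².
Braking time = v/a = 9.2964 / 4.116 = 2.259 s.

Braking time ≈ 2.26 s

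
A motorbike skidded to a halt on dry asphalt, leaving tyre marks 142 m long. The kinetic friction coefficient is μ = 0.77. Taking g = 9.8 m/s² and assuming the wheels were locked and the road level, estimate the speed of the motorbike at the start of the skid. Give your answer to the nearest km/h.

Deceleration a = μg = 0.77 × 9.8 = 7.546 m/s².
v = √(2a·d) = √(2 × 7.546 × 142) = √2143.064 = 46.2932 m/s.
= 46.2932 × 3.6 = 166.656 km/h.

Initial speed ≈ 167 km/h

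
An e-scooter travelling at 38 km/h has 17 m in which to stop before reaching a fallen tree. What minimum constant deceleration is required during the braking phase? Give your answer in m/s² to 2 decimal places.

38 km/h ÷ 3.6 = 10.5556 m/s.
v² = 2a·d ⇒ a = v²/(2d) = 10.5556² / (2 × 17.000) = 111.421 / 34.000 = 3.2771 m/s².

Required deceleration ≈ 3.28 m/s²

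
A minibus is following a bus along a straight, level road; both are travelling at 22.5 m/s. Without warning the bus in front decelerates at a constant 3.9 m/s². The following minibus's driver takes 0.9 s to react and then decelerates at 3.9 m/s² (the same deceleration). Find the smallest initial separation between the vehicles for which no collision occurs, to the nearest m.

Leader travels v²/(2a_L) = 506.250 / 7.800 = 64.904 m before stopping.
Follower covers v·t_r = 22.5000 × 0.9 = 20.250 m while reacting, then v²/(2a_F) = 506.250 / 7.800 = 64.904 m while braking, for a total of 20.250 + 64.904 = 85.154 m.
Since a_F ≤ a_L and the follower starts braking later, the follower is never slower than the leader, so the closest approach is when both have stopped.
Minimum gap = 85.154 − 64.904 = 20.250 m.

Minimum gap ≈ 20 m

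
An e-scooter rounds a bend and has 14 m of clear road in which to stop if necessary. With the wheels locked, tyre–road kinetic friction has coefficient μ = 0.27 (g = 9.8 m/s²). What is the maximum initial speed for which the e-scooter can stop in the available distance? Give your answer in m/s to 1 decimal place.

a = μg = 0.27 × 9.8 = 2.646 m/s².
v²/(2a) = d ⇒ v = √(2 × 2.646 × 14) = √74.09 = 8.6076 m/s.

Maximum speed ≈ 8.6 m/s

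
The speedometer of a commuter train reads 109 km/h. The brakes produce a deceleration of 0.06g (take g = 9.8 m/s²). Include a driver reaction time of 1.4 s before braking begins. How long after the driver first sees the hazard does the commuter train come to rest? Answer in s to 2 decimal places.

Total time ≈ 52.89 s

109 km/h ÷ 3.6 = 30.2778 m/s.
a = 0.06 × 9.8 = 0.588 m/s².
Braking time = v/a = 30.2778 / 0.588 = 51.493 s.
Total = 1.4 + 51.493 = 52.893 s.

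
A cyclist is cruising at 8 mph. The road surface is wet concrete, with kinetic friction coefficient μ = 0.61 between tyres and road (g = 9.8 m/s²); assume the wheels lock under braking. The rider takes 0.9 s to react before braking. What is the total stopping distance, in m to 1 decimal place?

8 mph × 0.44704 = 3.5763 m/s.
a = μg = 0.61 × 9.8 = 5.978 m/s².
Reaction distance = v·t_r = 3.5763 × 0.9 = 3.219 m.
Braking distance = v²/(2a) = 3.5763² / (2 × 5.978) = 12.790 / 11.956 = 1.070 m.
Total = 3.219 + 1.070 = 4.289 m.

Total stopping distance ≈ 4.3 m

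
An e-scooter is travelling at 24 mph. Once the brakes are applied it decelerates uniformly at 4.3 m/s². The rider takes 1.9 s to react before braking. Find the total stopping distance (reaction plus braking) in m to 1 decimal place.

24 mph × 0.44704 = 10.7290 m/s.
Reaction distance = v·t_r = 10.7290 × 1.9 = 20.385 m.
Braking distance = v²/(2a) = 10.7290² / (2 × 4.300) = 115.111 / 8.600 = 13.385 m.
Total = 20.385 + 13.385 = 33.770 m.

Total stopping distance ≈ 33.8 m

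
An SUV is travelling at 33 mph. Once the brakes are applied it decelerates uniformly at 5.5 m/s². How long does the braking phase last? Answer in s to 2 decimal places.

Braking time ≈ 2.68 s

33 mph × 0.44704 = 14.7523 m/s.
Braking time = v/a = 14.7523 / 5.500 = 2.682 s.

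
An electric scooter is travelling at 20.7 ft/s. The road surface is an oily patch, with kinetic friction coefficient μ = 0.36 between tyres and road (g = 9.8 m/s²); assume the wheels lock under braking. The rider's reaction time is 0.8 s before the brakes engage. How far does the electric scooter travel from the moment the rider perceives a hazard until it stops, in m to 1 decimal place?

20.7 ft/s × 0.3048 = 6.3094 m/s.
a = μg = 0.36 × 9.8 = 3.528 m/s².
Reaction distance = v·t_r = 6.3094 × 0.8 = 5.048 m.
Braking distance = v²/(2a) = 6.3094² / (2 × 3.528) = 39.809 / 7.056 = 5.642 m.
Total = 5.048 + 5.642 = 10.690 m.

Total stopping distance ≈ 10.7 m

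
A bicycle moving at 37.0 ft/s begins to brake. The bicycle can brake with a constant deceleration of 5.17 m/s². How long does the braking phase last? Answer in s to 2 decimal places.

Braking time ≈ 2.18 s

37 ft/s × 0.3048 = 11.2776 m/s.
Braking time = v/a = 11.2776 / 5.170 = 2.181 s.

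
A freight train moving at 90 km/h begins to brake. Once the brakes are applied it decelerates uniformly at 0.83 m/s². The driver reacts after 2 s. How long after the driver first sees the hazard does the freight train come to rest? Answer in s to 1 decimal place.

90 km/h ÷ 3.6 = 25.0000 m/s.
Braking time = v/a = 25.0000 / 0.830 = 30.120 s.
Total = 2 + 30.120 = 32.120 s.

Total time ≈ 32.1 s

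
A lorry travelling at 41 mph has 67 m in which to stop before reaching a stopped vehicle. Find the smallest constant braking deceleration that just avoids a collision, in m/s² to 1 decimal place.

Required deceleration ≈ 2.5 m/s²

41 mph × 0.44704 = 18.3286 m/s.
v² = 2a·d ⇒ a = v²/(2d) = 18.3286² / (2 × 67.000) = 335.938 / 134.000 = 2.5070 m/s².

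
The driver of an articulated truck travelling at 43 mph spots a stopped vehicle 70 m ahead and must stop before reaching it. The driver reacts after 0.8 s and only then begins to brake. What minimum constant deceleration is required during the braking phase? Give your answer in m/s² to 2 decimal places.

43 mph × 0.44704 = 19.2227 m/s.
Distance covered during reaction = 19.2227 × 0.8 = 15.378 m.
Distance available for braking: 70 − 15.378 = 54.622 m.
v² = 2a·d ⇒ a = v²/(2d) = 19.2227² / (2 × 54.622) = 369.512 / 109.244 = 3.3824 m/s².

Required deceleration ≈ 3.38 m/s²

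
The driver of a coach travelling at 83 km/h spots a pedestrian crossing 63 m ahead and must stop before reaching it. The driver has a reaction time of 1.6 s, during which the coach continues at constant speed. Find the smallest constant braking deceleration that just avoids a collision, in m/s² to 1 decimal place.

83 km/h ÷ 3.6 = 23.0556 m/s.
Distance covered during reaction = 23.0556 × 1.6 = 36.889 m.
Distance available for braking: 63 − 36.889 = 26.111 m.
v² = 2a·d ⇒ a = v²/(2d) = 23.0556² / (2 × 26.111) = 531.561 / 52.222 = 10.1789 m/s².

Required deceleration ≈ 10.2 m/s²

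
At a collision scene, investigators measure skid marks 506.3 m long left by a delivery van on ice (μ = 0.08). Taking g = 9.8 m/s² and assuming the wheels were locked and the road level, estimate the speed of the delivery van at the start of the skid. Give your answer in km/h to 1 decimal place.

Initial speed ≈ 101.4 km/h

Deceleration a = μg = 0.08 × 9.8 = 0.784 m/s².
v = √(2a·d) = √(2 × 0.784 × 506.3) = √793.878 = 28.1758 m/s.
= 28.1758 × 3.6 = 101.433 km/h.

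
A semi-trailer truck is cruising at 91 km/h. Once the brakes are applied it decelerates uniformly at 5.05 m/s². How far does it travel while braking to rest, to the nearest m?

Braking distance ≈ 63 m

91 km/h ÷ 3.6 = 25.2778 m/s.
Braking distance = v²/(2a) = 25.2778² / (2 × 5.050) = 638.967 / 10.100 = 63.264 m.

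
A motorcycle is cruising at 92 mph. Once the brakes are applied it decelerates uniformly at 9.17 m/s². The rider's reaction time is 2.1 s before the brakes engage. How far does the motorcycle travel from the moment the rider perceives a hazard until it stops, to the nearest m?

92 mph × 0.44704 = 41.1277 m/s.
Reaction distance = v·t_r = 41.1277 × 2.1 = 86.368 m.
Braking distance = v²/(2a) = 41.1277² / (2 × 9.170) = 1691.488 / 18.340 = 92.229 m.
Total = 86.368 + 92.229 = 178.597 m.

Total stopping distance ≈ 179 m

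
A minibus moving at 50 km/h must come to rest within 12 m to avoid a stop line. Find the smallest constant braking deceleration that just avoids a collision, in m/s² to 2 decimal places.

50 km/h ÷ 3.6 = 13.8889 m/s.
v² = 2a·d ⇒ a = v²/(2d) = 13.8889² / (2 × 12.000) = 192.902 / 24.000 = 8.0376 m/s².

Required deceleration ≈ 8.04 m/s²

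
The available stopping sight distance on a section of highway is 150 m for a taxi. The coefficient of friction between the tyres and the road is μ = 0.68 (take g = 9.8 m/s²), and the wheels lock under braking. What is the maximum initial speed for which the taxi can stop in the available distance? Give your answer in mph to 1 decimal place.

a = μg = 0.68 × 9.8 = 6.664 m/s².
v²/(2a) = d ⇒ v = √(2 × 6.664 × 150) = √1999.20 = 44.7124 m/s.
44.7124 m/s ÷ 0.44704 = 100.019 mph.

Maximum speed ≈ 100.0 mph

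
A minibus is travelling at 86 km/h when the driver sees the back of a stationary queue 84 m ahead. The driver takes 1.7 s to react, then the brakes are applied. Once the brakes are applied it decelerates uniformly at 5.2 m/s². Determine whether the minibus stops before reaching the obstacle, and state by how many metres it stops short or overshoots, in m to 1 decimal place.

86 km/h ÷ 3.6 = 23.8889 m/s.
Reaction distance = 23.8889 × 1.7 = 40.611 m.
Braking distance = v²/(2a) = 570.680 / 10.400 = 54.873 m.
Total stopping distance = 40.611 + 54.873 = 95.484 m, vs 84 m available — it cannot stop in time and overshoots by 95.484 − 84 = 11.484 m.

No — it overshoots by 11.5 m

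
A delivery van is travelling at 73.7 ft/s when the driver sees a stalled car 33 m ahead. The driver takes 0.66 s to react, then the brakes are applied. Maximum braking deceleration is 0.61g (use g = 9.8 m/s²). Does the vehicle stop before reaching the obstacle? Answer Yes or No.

No

73.7 ft/s × 0.3048 = 22.4638 m/s.
a = 0.61 × 9.8 = 5.978 m/s².
Reaction distance = 22.4638 × 0.66 = 14.826 m.
Braking distance = v²/(2a) = 504.622 / 11.956 = 42.207 m.
Total stopping distance = 14.826 + 42.207 = 57.033 m, vs 33 m available — it cannot stop in time and overshoots by 57.033 − 33 = 24.033 m.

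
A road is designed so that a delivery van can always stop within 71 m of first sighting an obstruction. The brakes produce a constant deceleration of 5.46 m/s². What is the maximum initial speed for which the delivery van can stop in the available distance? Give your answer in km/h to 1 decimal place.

v²/(2a) = d ⇒ v = √(2 × 5.460 × 71) = √775.32 = 27.8446 m/s.
27.8446 m/s × 3.6 = 100.241 km/h.

Maximum speed ≈ 100.2 km/h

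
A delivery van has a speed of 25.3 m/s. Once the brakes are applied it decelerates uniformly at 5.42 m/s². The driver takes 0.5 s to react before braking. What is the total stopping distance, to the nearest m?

Total stopping distance ≈ 72 m

Reaction distance = v·t_r = 25.3000 × 0.5 = 12.650 m.
Braking distance = v²/(2a) = 25.3000² / (2 × 5.420) = 640.090 / 10.840 = 59.049 m.
Total = 12.650 + 59.049 = 71.699 m.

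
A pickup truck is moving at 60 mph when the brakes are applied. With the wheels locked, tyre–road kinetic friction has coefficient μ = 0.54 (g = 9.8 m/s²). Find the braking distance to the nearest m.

60 mph × 0.44704 = 26.8224 m/s.
a = μg = 0.54 × 9.8 = 5.292 m/s².
Braking distance = v²/(2a) = 26.8224² / (2 × 5.292) = 719.441 / 10.584 = 67.974 m.

Braking distance ≈ 68 m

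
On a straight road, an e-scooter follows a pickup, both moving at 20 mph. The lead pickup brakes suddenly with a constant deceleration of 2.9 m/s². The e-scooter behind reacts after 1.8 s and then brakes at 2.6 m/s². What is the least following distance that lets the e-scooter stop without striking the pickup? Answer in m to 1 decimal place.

20 mph × 0.44704 = 8.9408 m/s.
Leader travels v²/(2a_L) = 79.938 / 5.800 = 13.782 m before stopping.
Follower covers v·t_r = 8.9408 × 1.8 = 16.093 m while reacting, then v²/(2a_F) = 79.938 / 5.200 = 15.373 m while braking, for a total of 16.093 + 15.373 = 31.466 m.
Since a_F ≤ a_L and the follower starts braking later, the follower is never slower than the leader, so the closest approach is when both have stopped.
Minimum gap = 31.466 − 13.782 = 17.684 m.

Minimum gap ≈ 17.7 m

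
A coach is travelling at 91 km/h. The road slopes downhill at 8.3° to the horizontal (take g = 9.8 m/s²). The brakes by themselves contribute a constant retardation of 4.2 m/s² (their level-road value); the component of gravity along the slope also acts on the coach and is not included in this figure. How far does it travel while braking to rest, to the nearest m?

Braking distance ≈ 115 m

91 km/h ÷ 3.6 = 25.2778 m/s.
Gravity along the downhill slope reduces the braking deceleration: a_eff = 4.200 − 9.8·sin 8.3° = 4.200 − 1.415 = 2.785 m/s².
Braking distance = v²/(2a) = 25.2778² / (2 × 2.785) = 638.967 / 5.570 = 114.716 m.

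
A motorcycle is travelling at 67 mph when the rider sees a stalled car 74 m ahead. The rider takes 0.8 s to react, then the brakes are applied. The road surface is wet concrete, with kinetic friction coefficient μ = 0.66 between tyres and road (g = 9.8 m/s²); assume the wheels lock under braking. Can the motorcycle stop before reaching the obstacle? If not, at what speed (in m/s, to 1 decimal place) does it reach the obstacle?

No — it strikes the obstacle at 15.8 m/s

67 mph × 0.44704 = 29.9517 m/s.
a = μg = 0.66 × 9.8 = 6.468 m/s².
Reaction distance = 29.9517 × 0.8 = 23.961 m.
Braking distance needed to stop: v²/(2a) = 897.104 / 12.936 = 69.349 m, so total needed = 23.961 + 69.349 = 93.310 m > 74 m — it cannot stop.
Distance remaining when braking begins: 74 − 23.961 = 50.039 m.
v² = v₀² − 2a·d = 897.104 − 2 × 6.468 × 50.039 = 249.799 m²/s².
v = √249.799 = 15.805 m/s.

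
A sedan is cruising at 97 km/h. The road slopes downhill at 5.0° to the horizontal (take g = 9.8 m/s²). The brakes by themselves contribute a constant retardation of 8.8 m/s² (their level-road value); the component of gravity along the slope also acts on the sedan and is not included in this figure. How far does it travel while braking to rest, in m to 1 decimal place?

97 km/h ÷ 3.6 = 26.9444 m/s.
Gravity along the downhill slope reduces the braking deceleration: a_eff = 8.800 − 9.8·sin 5.0° = 8.800 − 0.854 = 7.946 m/s².
Braking distance = v²/(2a) = 26.9444² / (2 × 7.946) = 726.001 / 15.892 = 45.683 m.

Braking distance ≈ 45.7 m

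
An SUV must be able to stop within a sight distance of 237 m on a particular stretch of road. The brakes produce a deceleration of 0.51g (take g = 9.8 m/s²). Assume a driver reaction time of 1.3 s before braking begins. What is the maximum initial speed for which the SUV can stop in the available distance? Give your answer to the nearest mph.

a = 0.51 × 9.8 = 4.998 m/s².
Stopping distance: v·t_r + v²/(2a) = 237 with t_r = 1.3 s and a = 4.998 m/s².
So v² + 12.995 v − 2369.05 = 0.
Positive root: v = −a·t_r + √((a·t_r)² + 2a·d) = −6.497 + √(42.211 + 2369.05) = 42.6076 m/s.
42.6076 m/s ÷ 0.44704 = 95.310 mph.

Maximum speed ≈ 95 mph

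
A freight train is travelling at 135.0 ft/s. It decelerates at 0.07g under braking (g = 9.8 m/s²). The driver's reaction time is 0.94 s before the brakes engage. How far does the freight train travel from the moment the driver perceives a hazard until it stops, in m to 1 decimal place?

135 ft/s × 0.3048 = 41.1480 m/s.
a = 0.07 × 9.8 = 0.686 m/s².
Reaction distance = v·t_r = 41.1480 × 0.94 = 38.679 m.
Braking distance = v²/(2a) = 41.1480² / (2 × 0.686) = 1693.158 / 1.372 = 1234.080 m.
Total = 38.679 + 1234.080 = 1272.759 m.

Total stopping distance ≈ 1272.8 m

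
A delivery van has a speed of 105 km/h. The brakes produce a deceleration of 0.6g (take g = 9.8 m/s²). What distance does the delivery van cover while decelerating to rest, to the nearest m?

105 km/h ÷ 3.6 = 29.1667 m/s.
a = 0.6 × 9.8 = 5.880 m/s².
Braking distance = v²/(2a) = 29.1667² / (2 × 5.880) = 850.696 / 11.760 = 72.338 m.

Braking distance ≈ 72 m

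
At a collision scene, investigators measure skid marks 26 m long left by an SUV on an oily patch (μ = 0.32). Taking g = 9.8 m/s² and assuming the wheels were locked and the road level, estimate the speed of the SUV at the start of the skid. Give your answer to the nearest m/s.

Deceleration a = μg = 0.32 × 9.8 = 3.136 m/s².
v = √(2a·d) = √(2 × 3.136 × 26) = √163.072 = 12.7700 m/s.

Initial speed ≈ 13 m/s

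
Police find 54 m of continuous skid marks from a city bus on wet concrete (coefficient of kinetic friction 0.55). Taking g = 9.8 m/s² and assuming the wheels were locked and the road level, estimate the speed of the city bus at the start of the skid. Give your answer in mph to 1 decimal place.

Deceleration a = μg = 0.55 × 9.8 = 5.390 m/s².
v = √(2a·d) = √(2 × 5.390 × 54) = √582.120 = 24.1272 m/s.
= 24.1272 ÷ 0.44704 = 53.971 mph.

Initial speed ≈ 54.0 mph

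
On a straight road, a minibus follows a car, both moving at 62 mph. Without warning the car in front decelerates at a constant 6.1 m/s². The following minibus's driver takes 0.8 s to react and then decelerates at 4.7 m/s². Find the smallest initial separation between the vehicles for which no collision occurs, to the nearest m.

62 mph × 0.44704 = 27.7165 m/s.
Leader travels v²/(2a_L) = 768.204 / 12.200 = 62.968 m before stopping.
Follower covers v·t_r = 27.7165 × 0.8 = 22.173 m while reacting, then v²/(2a_F) = 768.204 / 9.400 = 81.724 m while braking, for a total of 22.173 + 81.724 = 103.897 m.
Since a_F ≤ a_L and the follower starts braking later, the follower is never slower than the leader, so the closest approach is when both have stopped.
Minimum gap = 103.897 − 62.968 = 40.929 m.

Minimum gap ≈ 41 m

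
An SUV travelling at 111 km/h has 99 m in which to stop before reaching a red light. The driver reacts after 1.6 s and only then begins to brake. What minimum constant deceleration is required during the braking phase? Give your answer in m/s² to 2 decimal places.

Required deceleration ≈ 9.57 m/s²

111 km/h ÷ 3.6 = 30.8333 m/s.
Distance covered during reaction = 30.8333 × 1.6 = 49.333 m.
Distance available for braking: 99 − 49.333 = 49.667 m.
v² = 2a·d ⇒ a = v²/(2d) = 30.8333² / (2 × 49.667) = 950.692 / 99.334 = 9.5707 m/s².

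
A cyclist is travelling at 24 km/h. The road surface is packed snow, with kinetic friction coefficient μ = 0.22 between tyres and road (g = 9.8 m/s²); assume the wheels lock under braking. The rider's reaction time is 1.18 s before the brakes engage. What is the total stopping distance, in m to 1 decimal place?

Total stopping distance ≈ 18.2 m

24 km/h ÷ 3.6 = 6.6667 m/s.
a = μg = 0.22 × 9.8 = 2.156 m/s².
Reaction distance = v·t_r = 6.6667 × 1.18 = 7.867 m.
Braking distance = v²/(2a) = 6.6667² / (2 × 2.156) = 44.445 / 4.312 = 10.307 m.
Total = 7.867 + 10.307 = 18.174 m.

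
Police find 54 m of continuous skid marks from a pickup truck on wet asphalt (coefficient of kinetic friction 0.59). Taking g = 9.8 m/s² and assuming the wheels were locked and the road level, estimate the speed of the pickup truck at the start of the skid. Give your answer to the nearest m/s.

Initial speed ≈ 25 m/s

Deceleration a = μg = 0.59 × 9.8 = 5.782 m/s².
v = √(2a·d) = √(2 × 5.782 × 54) = √624.456 = 24.9891 m/s.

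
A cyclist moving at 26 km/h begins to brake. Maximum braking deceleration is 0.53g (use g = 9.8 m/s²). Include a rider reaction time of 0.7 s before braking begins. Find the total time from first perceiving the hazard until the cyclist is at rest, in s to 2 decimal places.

26 km/h ÷ 3.6 = 7.2222 m/s.
a = 0.53 × 9.8 = 5.194 m/s².
Braking time = v/a = 7.2222 / 5.194 = 1.390 s.
Total = 0.7 + 1.390 = 2.090 s.

Total time ≈ 2.09 s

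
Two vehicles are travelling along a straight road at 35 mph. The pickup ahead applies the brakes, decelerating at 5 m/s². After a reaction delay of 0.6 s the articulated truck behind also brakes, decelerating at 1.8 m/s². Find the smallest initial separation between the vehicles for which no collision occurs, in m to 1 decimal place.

35 mph × 0.44704 = 15.6464 m/s.
Leader travels v²/(2a_L) = 244.810 / 10.000 = 24.481 m before stopping.
Follower covers v·t_r = 15.6464 × 0.6 = 9.388 m while reacting, then v²/(2a_F) = 244.810 / 3.600 = 68.003 m while braking, for a total of 9.388 + 68.003 = 77.391 m.
Since a_F ≤ a_L and the follower starts braking later, the follower is never slower than the leader, so the closest approach is when both have stopped.
Minimum gap = 77.391 − 24.481 = 52.910 m.

Minimum gap ≈ 52.9 m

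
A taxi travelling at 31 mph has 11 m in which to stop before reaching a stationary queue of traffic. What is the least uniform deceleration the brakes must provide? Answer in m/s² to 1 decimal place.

Required deceleration ≈ 8.7 m/s²

31 mph × 0.44704 = 13.8582 m/s.
v² = 2a·d ⇒ a = v²/(2d) = 13.8582² / (2 × 11.000) = 192.050 / 22.000 = 8.7295 m/s².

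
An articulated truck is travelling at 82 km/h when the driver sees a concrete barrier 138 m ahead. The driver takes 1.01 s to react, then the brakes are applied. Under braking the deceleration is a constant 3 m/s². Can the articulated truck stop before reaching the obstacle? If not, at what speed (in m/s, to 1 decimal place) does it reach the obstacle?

Yes — it stops about 28.5 m short of the obstacle, so it never reaches it

82 km/h ÷ 3.6 = 22.7778 m/s.
Reaction distance = 22.7778 × 1.01 = 23.006 m.
Braking distance = v²/(2a) = 518.828 / 6.000 = 86.471 m.
Total stopping distance = 23.006 + 86.471 = 109.477 m, vs 138 m available — it stops with 138 − 109.477 = 28.523 m to spare.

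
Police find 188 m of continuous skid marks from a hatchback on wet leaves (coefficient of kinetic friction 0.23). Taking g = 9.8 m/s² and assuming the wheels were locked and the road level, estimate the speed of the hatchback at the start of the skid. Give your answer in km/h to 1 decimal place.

Deceleration a = μg = 0.23 × 9.8 = 2.254 m/s².
v = √(2a·d) = √(2 × 2.254 × 188) = √847.504 = 29.1119 m/s.
= 29.1119 × 3.6 = 104.803 km/h.

Initial speed ≈ 104.8 km/h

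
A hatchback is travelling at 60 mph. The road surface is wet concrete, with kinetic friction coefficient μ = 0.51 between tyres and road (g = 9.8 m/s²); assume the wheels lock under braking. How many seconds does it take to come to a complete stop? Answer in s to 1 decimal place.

60 mph × 0.44704 = 26.8224 m/s.
a = μg = 0.51 × 9.8 = 4.998 m/s².
Braking time = v/a = 26.8224 / 4.998 = 5.367 s.

Braking time ≈ 5.4 s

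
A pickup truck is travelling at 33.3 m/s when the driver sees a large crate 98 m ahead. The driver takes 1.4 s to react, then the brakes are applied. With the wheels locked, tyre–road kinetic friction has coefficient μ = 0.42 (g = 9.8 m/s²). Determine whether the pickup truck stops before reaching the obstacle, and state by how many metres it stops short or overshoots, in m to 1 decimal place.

a = μg = 0.42 × 9.8 = 4.116 m/s².
Reaction distance = 33.3000 × 1.4 = 46.620 m.
Braking distance = v²/(2a) = 1108.890 / 8.232 = 134.705 m.
Total stopping distance = 46.620 + 134.705 = 181.325 m, vs 98 m available — it cannot stop in time and overshoots by 181.325 − 98 = 83.325 m.

No — it overshoots by 83.3 m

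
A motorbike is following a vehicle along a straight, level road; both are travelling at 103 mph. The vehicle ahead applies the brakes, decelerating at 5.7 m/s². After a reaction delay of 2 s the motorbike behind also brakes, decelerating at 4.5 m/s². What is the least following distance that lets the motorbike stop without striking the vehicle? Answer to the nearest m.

103 mph × 0.44704 = 46.0451 m/s.
Leader travels v²/(2a_L) = 2120.151 / 11.400 = 185.978 m before stopping.
Follower covers v·t_r = 46.0451 × 2 = 92.090 m while reacting, then v²/(2a_F) = 2120.151 / 9.000 = 235.572 m while braking, for a total of 92.090 + 235.572 = 327.662 m.
Since a_F ≤ a_L and the follower starts braking later, the follower is never slower than the leader, so the closest approach is when both have stopped.
Minimum gap = 327.662 − 185.978 = 141.684 m.

Minimum gap ≈ 142 m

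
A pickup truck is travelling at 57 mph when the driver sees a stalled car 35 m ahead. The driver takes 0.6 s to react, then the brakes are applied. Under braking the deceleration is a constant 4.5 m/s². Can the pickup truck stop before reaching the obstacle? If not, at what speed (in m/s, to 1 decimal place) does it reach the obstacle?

No — it strikes the obstacle at 21.7 m/s

57 mph × 0.44704 = 25.4813 m/s.
Reaction distance = 25.4813 × 0.6 = 15.289 m.
Braking distance needed to stop: v²/(2a) = 649.297 / 9.000 = 72.144 m, so total needed = 15.289 + 72.144 = 87.433 m > 35 m — it cannot stop.
Distance remaining when braking begins: 35 − 15.289 = 19.711 m.
v² = v₀² − 2a·d = 649.297 − 2 × 4.500 × 19.711 = 471.898 m²/s².
v = √471.898 = 21.723 m/s.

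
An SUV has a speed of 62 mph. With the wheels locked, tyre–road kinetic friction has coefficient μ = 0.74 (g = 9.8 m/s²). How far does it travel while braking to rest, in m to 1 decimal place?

Braking distance ≈ 53.0 m

62 mph × 0.44704 = 27.7165 m/s.
a = μg = 0.74 × 9.8 = 7.252 m/s².
Braking distance = v²/(2a) = 27.7165² / (2 × 7.252) = 768.204 / 14.504 = 52.965 m.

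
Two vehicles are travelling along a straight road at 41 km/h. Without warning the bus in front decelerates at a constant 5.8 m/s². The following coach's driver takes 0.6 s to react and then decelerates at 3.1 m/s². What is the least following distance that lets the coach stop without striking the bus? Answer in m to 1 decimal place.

Minimum gap ≈ 16.6 m

41 km/h ÷ 3.6 = 11.3889 m/s.
Leader travels v²/(2a_L) = 129.707 / 11.600 = 11.182 m before stopping.
Follower covers v·t_r = 11.3889 × 0.6 = 6.833 m while reacting, then v²/(2a_F) = 129.707 / 6.200 = 20.920 m while braking, for a total of 6.833 + 20.920 = 27.753 m.
Since a_F ≤ a_L and the follower starts braking later, the follower is never slower than the leader, so the closest approach is when both have stopped.
Minimum gap = 27.753 − 11.182 = 16.571 m.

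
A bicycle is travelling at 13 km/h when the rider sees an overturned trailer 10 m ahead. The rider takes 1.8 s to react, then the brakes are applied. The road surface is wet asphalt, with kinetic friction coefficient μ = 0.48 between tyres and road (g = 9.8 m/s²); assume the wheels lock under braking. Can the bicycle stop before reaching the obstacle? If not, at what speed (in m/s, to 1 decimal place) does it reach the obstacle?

Yes — it stops about 2.1 m short of the obstacle, so it never reaches it

13 km/h ÷ 3.6 = 3.6111 m/s.
a = μg = 0.48 × 9.8 = 4.704 m/s².
Reaction distance = 3.6111 × 1.8 = 6.500 m.
Braking distance = v²/(2a) = 13.040 / 9.408 = 1.386 m.
Total stopping distance = 6.500 + 1.386 = 7.886 m, vs 10 m available — it stops with 10 − 7.886 = 2.114 m to spare.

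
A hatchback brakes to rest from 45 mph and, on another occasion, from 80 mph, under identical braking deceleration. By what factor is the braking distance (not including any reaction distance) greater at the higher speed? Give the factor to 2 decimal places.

Factor ≈ 3.16

Braking distance d = v²/(2a), so with a fixed, d ∝ v².
Factor = (80/45)² = 1.7778² = 3.1606.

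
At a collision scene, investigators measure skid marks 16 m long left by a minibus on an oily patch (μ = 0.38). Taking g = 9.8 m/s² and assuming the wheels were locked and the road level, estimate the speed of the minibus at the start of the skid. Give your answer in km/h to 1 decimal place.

Deceleration a = μg = 0.38 × 9.8 = 3.724 m/s².
v = √(2a·d) = √(2 × 3.724 × 16) = √119.168 = 10.9164 m/s.
= 10.9164 × 3.6 = 39.299 km/h.

Initial speed ≈ 39.3 km/h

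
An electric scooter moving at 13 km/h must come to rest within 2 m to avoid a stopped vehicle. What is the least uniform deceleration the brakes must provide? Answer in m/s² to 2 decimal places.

13 km/h ÷ 3.6 = 3.6111 m/s.
v² = 2a·d ⇒ a = v²/(2d) = 3.6111² / (2 × 2.000) = 13.040 / 4.000 = 3.2600 m/s².

Required deceleration ≈ 3.26 m/s²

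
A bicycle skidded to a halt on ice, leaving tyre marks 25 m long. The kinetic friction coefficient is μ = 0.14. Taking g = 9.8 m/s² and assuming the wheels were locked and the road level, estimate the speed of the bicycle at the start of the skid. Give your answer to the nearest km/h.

Initial speed ≈ 30 km/h

Deceleration a = μg = 0.14 × 9.8 = 1.372 m/s².
v = √(2a·d) = √(2 × 1.372 × 25) = √68.600 = 8.2825 m/s.
= 8.2825 × 3.6 = 29.817 km/h.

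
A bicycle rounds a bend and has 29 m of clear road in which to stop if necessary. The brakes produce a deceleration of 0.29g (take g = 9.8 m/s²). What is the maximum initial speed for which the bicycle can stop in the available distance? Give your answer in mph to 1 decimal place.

Maximum speed ≈ 28.7 mph

a = 0.29 × 9.8 = 2.842 m/s².
v²/(2a) = d ⇒ v = √(2 × 2.842 × 29) = √164.84 = 12.8390 m/s.
12.8390 m/s ÷ 0.44704 = 28.720 mph.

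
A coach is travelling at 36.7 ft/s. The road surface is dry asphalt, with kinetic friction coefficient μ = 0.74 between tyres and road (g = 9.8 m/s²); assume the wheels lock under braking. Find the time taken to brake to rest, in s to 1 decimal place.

36.7 ft/s × 0.3048 = 11.1862 m/s.
a = μg = 0.74 × 9.8 = 7.252 m/s².
Braking time = v/a = 11.1862 / 7.252 = 1.542 s.

Braking time ≈ 1.5 s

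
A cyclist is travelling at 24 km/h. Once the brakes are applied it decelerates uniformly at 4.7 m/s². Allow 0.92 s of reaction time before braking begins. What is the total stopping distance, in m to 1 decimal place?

24 km/h ÷ 3.6 = 6.6667 m/s.
Reaction distance = v·t_r = 6.6667 × 0.92 = 6.133 m.
Braking distance = v²/(2a) = 6.6667² / (2 × 4.700) = 44.445 / 9.400 = 4.728 m.
Total = 6.133 + 4.728 = 10.861 m.

Total stopping distance ≈ 10.9 m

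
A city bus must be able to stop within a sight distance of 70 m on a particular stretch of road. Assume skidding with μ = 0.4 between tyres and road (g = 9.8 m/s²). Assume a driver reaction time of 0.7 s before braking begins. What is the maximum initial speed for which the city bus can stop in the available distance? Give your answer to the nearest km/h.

Maximum speed ≈ 75 km/h

a = μg = 0.4 × 9.8 = 3.920 m/s².
Stopping distance: v·t_r + v²/(2a) = 70 with t_r = 0.7 s and a = 3.920 m/s².
So v² + 5.488 v − 548.80 = 0.
Positive root: v = −a·t_r + √((a·t_r)² + 2a·d) = −2.744 + √(7.530 + 548.80) = 20.8426 m/s.
20.8426 m/s × 3.6 = 75.033 km/h.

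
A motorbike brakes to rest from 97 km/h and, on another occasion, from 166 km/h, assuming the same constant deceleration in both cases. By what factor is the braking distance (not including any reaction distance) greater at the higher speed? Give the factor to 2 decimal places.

Braking distance d = v²/(2a), so with a fixed, d ∝ v².
Factor = (166/97)² = 1.7113² = 2.9285.

Factor ≈ 2.93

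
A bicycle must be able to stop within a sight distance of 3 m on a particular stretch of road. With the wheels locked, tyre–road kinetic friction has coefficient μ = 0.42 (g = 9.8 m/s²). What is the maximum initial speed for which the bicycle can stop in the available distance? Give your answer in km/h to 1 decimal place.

a = μg = 0.42 × 9.8 = 4.116 m/s².
v²/(2a) = d ⇒ v = √(2 × 4.116 × 3) = √24.70 = 4.9699 m/s.
4.9699 m/s × 3.6 = 17.892 km/h.

Maximum speed ≈ 17.9 km/h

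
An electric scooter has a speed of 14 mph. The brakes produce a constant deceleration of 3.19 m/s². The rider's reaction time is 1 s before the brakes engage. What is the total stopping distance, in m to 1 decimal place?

Total stopping distance ≈ 12.4 m

14 mph × 0.44704 = 6.2586 m/s.
Reaction distance = v·t_r = 6.2586 × 1 = 6.259 m.
Braking distance = v²/(2a) = 6.2586² / (2 × 3.190) = 39.170 / 6.380 = 6.139 m.
Total = 6.259 + 6.139 = 12.398 m.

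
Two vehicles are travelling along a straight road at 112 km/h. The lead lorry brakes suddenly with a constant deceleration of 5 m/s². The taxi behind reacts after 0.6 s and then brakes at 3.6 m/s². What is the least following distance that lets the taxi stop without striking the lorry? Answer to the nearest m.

Minimum gap ≈ 56 m

112 km/h ÷ 3.6 = 31.1111 m/s.
Leader travels v²/(2a_L) = 967.901 / 10.000 = 96.790 m before stopping.
Follower covers v·t_r = 31.1111 × 0.6 = 18.667 m while reacting, then v²/(2a_F) = 967.901 / 7.200 = 134.431 m while braking, for a total of 18.667 + 134.431 = 153.098 m.
Since a_F ≤ a_L and the follower starts braking later, the follower is never slower than the leader, so the closest approach is when both have stopped.
Minimum gap = 153.098 − 96.790 = 56.308 m.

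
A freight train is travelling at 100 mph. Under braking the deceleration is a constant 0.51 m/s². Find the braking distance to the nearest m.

100 mph × 0.44704 = 44.7040 m/s.
Braking distance = v²/(2a) = 44.7040² / (2 × 0.510) = 1998.448 / 1.020 = 1959.263 m.

Braking distance ≈ 1959 m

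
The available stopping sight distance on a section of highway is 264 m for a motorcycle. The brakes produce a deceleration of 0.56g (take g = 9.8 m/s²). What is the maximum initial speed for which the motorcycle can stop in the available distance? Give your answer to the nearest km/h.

Maximum speed ≈ 194 km/h

a = 0.56 × 9.8 = 5.488 m/s².
v²/(2a) = d ⇒ v = √(2 × 5.488 × 264) = √2897.66 = 53.8299 m/s.
53.8299 m/s × 3.6 = 193.788 km/h.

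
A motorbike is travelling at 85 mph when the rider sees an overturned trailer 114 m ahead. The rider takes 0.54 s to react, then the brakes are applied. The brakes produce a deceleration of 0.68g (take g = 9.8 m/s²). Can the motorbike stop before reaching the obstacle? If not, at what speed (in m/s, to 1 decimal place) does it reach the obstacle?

85 mph × 0.44704 = 37.9984 m/s.
a = 0.68 × 9.8 = 6.664 m/s².
Reaction distance = 37.9984 × 0.54 = 20.519 m.
Braking distance needed to stop: v²/(2a) = 1443.878 / 13.328 = 108.334 m, so total needed = 20.519 + 108.334 = 128.853 m > 114 m — it cannot stop.
Distance remaining when braking begins: 114 − 20.519 = 93.481 m.
v² = v₀² − 2a·d = 1443.878 − 2 × 6.664 × 93.481 = 197.963 m²/s².
v = √197.963 = 14.070 m/s.

No — it strikes the obstacle at 14.1 m/s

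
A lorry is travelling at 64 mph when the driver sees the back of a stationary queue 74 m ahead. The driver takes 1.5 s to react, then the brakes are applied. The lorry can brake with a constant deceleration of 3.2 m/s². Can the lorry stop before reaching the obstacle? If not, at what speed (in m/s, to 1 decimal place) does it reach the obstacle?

No — it strikes the obstacle at 24.9 m/s

64 mph × 0.44704 = 28.6106 m/s.
Reaction distance = 28.6106 × 1.5 = 42.916 m.
Braking distance needed to stop: v²/(2a) = 818.566 / 6.400 = 127.901 m, so total needed = 42.916 + 127.901 = 170.817 m > 74 m — it cannot stop.
Distance remaining when braking begins: 74 − 42.916 = 31.084 m.
v² = v₀² − 2a·d = 818.566 − 2 × 3.200 × 31.084 = 619.628 m²/s².
v = √619.628 = 24.892 m/s.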